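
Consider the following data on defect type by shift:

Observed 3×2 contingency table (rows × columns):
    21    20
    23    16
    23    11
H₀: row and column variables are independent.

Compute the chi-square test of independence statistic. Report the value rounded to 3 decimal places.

Row totals [41, 39, 34], col totals [67, 47], n=114
χ² = (21−24.10)²/24.10 + (20−16.90)²/16.90 + (23−22.92)²/22.92 + (16−16.08)²/16.08 + (23−19.98)²/19.98 + (11−14.02)²/14.02 = 2.0711
df = 2

test statistic = 2.071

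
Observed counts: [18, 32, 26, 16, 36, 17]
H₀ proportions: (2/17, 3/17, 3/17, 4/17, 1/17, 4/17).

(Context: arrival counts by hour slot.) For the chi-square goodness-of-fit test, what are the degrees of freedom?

degrees of freedom = 5

df = k − 1 = 6 − 1 = 5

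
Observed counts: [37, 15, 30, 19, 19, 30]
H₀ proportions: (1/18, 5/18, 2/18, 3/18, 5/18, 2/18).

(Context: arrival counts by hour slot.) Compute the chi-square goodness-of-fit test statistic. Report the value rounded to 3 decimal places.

test statistic = 150.784

n = 150; E_i = n·p_i = [8.33, 41.67, 16.67, 25.00, 41.67, 16.67]
χ² = (37−8.33)²/8.33 + (15−41.67)²/41.67 + (30−16.67)²/16.67 + (19−25.00)²/25.00 + (19−41.67)²/41.67 + (30−16.67)²/16.67 = 150.7840
df = 5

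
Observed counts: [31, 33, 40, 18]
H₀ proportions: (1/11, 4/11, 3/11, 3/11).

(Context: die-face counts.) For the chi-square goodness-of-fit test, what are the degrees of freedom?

degrees of freedom = 3

df = k − 1 = 4 − 1 = 3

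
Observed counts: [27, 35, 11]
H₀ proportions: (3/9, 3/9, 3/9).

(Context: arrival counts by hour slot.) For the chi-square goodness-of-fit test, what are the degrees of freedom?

degrees of freedom = 2

df = k − 1 = 3 − 1 = 2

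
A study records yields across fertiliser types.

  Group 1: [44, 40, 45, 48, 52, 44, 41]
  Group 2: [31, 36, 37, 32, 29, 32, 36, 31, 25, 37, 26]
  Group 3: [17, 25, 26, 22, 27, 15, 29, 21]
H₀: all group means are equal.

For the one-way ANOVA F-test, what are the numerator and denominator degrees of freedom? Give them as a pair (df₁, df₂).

k = 3 groups, N = 26 total
df = (k−1, N−k) = (3−1, 26−3) = (2, 23)

degrees of freedom = [2, 23]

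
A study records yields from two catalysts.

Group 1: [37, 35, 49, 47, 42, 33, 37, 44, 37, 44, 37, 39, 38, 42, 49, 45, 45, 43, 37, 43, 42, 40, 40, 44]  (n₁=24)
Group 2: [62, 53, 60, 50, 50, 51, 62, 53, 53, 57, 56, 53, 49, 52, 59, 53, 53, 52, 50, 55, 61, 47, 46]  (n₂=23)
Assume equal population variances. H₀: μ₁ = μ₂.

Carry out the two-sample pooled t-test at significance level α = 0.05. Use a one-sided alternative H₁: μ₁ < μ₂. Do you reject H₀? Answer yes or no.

x̄₁=41.208, s₁=4.314, n₁=24
x̄₂=53.783, s₂=4.572, n₂=23
s_p² = [23·4.314² + 22·4.572²]/45 = 19.7305
SE = √(s_p²·(1/24+1/23)) = 1.2961
t = (41.208−53.783)/1.2961 = -9.7014
df = 45
p-value (one-sided, H₁ less) = 0.00000
At α=0.05: p < α → reject H₀

reject H₀: yes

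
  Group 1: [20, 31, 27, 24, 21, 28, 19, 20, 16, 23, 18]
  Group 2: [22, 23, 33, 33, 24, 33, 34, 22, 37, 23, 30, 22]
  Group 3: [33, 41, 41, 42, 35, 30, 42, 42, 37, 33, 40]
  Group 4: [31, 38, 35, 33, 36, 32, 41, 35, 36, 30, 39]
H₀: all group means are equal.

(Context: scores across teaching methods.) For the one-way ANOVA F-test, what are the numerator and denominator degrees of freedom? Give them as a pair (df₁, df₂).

k = 4 groups, N = 45 total
df = (k−1, N−k) = (4−1, 45−4) = (3, 41)

degrees of freedom = [3, 41]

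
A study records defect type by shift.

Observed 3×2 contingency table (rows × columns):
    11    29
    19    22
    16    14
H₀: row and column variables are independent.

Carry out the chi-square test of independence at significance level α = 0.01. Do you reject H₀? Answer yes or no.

Row totals [40, 41, 30], col totals [46, 65], n=111
χ² = (11−16.58)²/16.58 + (29−23.42)²/23.42 + (19−16.99)²/16.99 + (22−24.01)²/24.01 + (16−12.43)²/12.43 + (14−17.57)²/17.57 = 5.3576
df = 2
p-value (upper-tail) = 0.06865
At α=0.01: p ≥ α → fail to reject H₀

reject H₀: no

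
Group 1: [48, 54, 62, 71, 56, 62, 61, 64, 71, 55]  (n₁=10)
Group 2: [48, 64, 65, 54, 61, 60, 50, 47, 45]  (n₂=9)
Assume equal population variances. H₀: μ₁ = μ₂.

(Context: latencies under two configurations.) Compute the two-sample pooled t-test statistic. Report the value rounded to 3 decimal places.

x̄₁=60.400, s₁=7.351, n₁=10
x̄₂=54.889, s₂=7.753, n₂=9
s_p² = [9·7.351² + 8·7.753²]/17 = 56.8993
SE = √(s_p²·(1/10+1/9)) = 3.4658
t = (60.400−54.889)/3.4658 = 1.5901
df = 17

test statistic = 1.590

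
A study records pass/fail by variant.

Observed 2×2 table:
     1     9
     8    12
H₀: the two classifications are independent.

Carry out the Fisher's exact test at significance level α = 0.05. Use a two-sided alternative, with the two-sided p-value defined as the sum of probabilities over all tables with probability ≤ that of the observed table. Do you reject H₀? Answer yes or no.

Margins: r₁=10, r₂=20, c₁=9, c₂=21, n=30
p_obs = C(10,1)·C(20,8)/C(30,9); sum pmf over tables with pmf ≤ p_obs
p-value (two-sided) = 0.20351
At α=0.05: p ≥ α → fail to reject H₀

reject H₀: no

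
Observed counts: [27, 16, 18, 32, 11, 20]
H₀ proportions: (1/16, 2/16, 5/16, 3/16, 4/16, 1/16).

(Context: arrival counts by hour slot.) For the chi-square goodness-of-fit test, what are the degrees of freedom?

df = k − 1 = 6 − 1 = 5

degrees of freedom = 5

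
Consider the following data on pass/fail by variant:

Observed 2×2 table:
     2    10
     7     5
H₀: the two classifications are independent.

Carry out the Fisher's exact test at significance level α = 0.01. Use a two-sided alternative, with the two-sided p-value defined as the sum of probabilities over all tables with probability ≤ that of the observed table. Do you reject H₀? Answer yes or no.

Margins: r₁=12, r₂=12, c₁=9, c₂=15, n=24
p_obs = C(12,2)·C(12,7)/C(24,9); sum pmf over tables with pmf ≤ p_obs
p-value (two-sided) = 0.08938
At α=0.01: p ≥ α → fail to reject H₀

reject H₀: no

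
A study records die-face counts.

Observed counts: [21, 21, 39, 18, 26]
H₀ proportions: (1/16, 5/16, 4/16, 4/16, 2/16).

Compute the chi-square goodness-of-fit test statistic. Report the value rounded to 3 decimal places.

n = 125; E_i = n·p_i = [7.81, 39.06, 31.25, 31.25, 15.62]
χ² = (21−7.81)²/7.81 + (21−39.06)²/39.06 + (39−31.25)²/31.25 + (18−31.25)²/31.25 + (26−15.62)²/15.62 = 45.0416
df = 4

test statistic = 45.042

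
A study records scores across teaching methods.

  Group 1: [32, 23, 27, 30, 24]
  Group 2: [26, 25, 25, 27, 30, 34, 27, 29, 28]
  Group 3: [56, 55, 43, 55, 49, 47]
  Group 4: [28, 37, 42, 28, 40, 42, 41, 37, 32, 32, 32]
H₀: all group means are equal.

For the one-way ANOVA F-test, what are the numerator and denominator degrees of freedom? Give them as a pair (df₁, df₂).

k = 4 groups, N = 31 total
df = (k−1, N−k) = (4−1, 31−4) = (3, 27)

degrees of freedom = [3, 27]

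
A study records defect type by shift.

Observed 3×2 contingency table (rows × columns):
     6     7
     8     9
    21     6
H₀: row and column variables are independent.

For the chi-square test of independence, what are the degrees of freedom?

df = (r−1)(c−1) = (3−1)·(2−1) = 2

degrees of freedom = 2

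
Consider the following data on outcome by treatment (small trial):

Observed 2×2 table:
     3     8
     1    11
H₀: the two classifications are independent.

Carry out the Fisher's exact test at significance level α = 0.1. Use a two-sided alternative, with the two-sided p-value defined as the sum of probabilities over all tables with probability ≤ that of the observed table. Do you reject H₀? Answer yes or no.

Margins: r₁=11, r₂=12, c₁=4, c₂=19, n=23
p_obs = C(11,3)·C(12,1)/C(23,4); sum pmf over tables with pmf ≤ p_obs
p-value (two-sided) = 0.31677
At α=0.1: p ≥ α → fail to reject H₀

reject H₀: no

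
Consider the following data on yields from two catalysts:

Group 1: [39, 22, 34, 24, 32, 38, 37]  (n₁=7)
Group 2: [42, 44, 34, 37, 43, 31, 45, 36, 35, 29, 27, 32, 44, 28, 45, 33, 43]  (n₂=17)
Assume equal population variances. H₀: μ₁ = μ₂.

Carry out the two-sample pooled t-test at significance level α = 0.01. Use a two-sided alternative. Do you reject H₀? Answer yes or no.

reject H₀: no

x̄₁=32.286, s₁=6.800, n₁=7
x̄₂=36.941, s₂=6.417, n₂=17
s_p² = [6·6.800² + 16·6.417²]/22 = 42.5623
SE = √(s_p²·(1/7+1/17)) = 2.9298
t = (32.286−36.941)/2.9298 = -1.5890
df = 22
p-value (two-sided) = 0.12633
At α=0.01: p ≥ α → fail to reject H₀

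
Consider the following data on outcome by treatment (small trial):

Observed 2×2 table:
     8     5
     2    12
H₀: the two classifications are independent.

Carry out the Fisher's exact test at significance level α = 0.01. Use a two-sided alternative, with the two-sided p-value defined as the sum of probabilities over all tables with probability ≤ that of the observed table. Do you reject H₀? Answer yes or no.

Margins: r₁=13, r₂=14, c₁=10, c₂=17, n=27
p_obs = C(13,8)·C(14,2)/C(27,10); sum pmf over tables with pmf ≤ p_obs
p-value (two-sided) = 0.01831
At α=0.01: p ≥ α → fail to reject H₀

reject H₀: no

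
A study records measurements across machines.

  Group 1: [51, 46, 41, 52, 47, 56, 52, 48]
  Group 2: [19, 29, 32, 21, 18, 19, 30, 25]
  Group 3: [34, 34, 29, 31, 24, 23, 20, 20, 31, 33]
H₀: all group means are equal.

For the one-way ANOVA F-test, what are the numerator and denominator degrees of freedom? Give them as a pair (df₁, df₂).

degrees of freedom = [2, 23]

k = 3 groups, N = 26 total
df = (k−1, N−k) = (3−1, 26−3) = (2, 23)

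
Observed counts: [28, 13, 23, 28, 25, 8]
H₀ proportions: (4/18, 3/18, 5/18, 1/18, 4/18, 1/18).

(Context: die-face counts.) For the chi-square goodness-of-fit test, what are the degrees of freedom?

df = k − 1 = 6 − 1 = 5

degrees of freedom = 5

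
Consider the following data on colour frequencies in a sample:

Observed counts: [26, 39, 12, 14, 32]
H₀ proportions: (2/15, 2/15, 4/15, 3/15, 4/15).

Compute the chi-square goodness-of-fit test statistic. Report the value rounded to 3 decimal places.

test statistic = 54.541

n = 123; E_i = n·p_i = [16.40, 16.40, 32.80, 24.60, 32.80]
χ² = (26−16.40)²/16.40 + (39−16.40)²/16.40 + (12−32.80)²/32.80 + (14−24.60)²/24.60 + (32−32.80)²/32.80 = 54.5407
df = 4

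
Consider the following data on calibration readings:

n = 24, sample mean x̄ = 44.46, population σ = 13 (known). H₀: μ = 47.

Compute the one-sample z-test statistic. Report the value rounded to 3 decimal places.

test statistic = -0.957

SE = σ/√n = 13/√24 = 2.6536
z = (x̄−μ₀)/SE = (44.46−47)/2.6536 = -0.9572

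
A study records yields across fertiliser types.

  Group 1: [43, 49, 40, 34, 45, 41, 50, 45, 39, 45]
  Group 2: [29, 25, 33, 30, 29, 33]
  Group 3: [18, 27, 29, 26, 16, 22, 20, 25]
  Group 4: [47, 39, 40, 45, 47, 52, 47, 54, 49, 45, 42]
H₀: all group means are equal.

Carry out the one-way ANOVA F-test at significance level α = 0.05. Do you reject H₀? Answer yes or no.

reject H₀: yes

Group means [43.10, 29.83, 22.88, 46.09], grand mean 37.143
SSB = Σnᵢ(x̄ᵢ−x̄)² = 3184.768; SSW = ΣΣ(x−x̄ᵢ)² = 615.517
MSB = 3184.768/3 = 1061.5894; MSW = 615.517/31 = 19.8554
F = MSB/MSW = 53.4660
df = (3, 31)
p-value (upper-tail) = 0.00000
At α=0.05: p < α → reject H₀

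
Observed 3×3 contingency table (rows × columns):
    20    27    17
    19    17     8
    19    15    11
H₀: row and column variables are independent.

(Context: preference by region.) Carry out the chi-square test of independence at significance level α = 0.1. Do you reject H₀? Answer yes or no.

reject H₀: no

Row totals [64, 44, 45], col totals [58, 59, 36], n=153
χ² = (20−24.26)²/24.26 + (27−24.68)²/24.68 + (17−15.06)²/15.06 + (19−16.68)²/16.68 + (17−16.97)²/16.97 + (8−10.35)²/10.35 + (19−17.06)²/17.06 + (15−17.35)²/17.35 + (11−10.59)²/10.59 = 2.6304
df = 4
p-value (upper-tail) = 0.62145
At α=0.1: p ≥ α → fail to reject H₀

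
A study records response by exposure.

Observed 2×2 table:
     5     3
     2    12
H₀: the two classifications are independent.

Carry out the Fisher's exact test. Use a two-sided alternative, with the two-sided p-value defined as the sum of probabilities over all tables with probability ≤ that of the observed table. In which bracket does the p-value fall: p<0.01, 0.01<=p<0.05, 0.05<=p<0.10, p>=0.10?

Margins: r₁=8, r₂=14, c₁=7, c₂=15, n=22
p_obs = C(8,5)·C(14,2)/C(22,7); sum pmf over tables with pmf ≤ p_obs
p-value (two-sided) = 0.05235
→ bracket: 0.05<=p<0.10

p-value bracket: 0.05<=p<0.10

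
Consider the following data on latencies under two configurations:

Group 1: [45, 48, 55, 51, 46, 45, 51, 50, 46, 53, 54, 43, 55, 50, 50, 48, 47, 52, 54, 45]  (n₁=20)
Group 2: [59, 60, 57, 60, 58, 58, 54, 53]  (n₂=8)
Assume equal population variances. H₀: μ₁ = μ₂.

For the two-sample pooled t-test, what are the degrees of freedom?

df = n₁ + n₂ − 2 = 20 + 8 − 2 = 26

degrees of freedom = 26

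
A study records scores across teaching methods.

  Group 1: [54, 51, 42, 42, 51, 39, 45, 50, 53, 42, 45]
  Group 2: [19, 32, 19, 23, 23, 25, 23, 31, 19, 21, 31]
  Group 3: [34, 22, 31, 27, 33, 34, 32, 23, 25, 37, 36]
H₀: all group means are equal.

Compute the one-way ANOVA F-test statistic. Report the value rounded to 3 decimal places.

test statistic = 56.097

Group means [46.73, 24.18, 30.36], grand mean 33.758
SSB = Σnᵢ(x̄ᵢ−x̄)² = 2985.697; SSW = ΣΣ(x−x̄ᵢ)² = 798.364
MSB = 2985.697/2 = 1492.8485; MSW = 798.364/30 = 26.6121
F = MSB/MSW = 56.0966
df = (2, 30)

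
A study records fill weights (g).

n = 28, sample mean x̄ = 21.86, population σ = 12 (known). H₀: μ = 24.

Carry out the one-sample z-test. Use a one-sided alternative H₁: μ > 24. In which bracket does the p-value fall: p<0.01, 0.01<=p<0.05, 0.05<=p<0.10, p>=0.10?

p-value bracket: p>=0.10

SE = σ/√n = 12/√28 = 2.2678
z = (x̄−μ₀)/SE = (21.86−24)/2.2678 = -0.9437
p-value (one-sided, H₁ greater) = 0.82733
→ bracket: p>=0.10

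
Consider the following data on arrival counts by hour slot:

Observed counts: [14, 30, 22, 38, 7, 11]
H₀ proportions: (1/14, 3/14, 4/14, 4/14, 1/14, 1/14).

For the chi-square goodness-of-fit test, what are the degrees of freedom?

df = k − 1 = 6 − 1 = 5

degrees of freedom = 5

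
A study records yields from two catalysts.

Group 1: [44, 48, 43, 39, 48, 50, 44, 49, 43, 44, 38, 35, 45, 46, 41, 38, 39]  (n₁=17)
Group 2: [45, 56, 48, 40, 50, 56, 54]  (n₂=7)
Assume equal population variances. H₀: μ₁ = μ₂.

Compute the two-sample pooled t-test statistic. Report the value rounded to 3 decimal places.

x̄₁=43.176, s₁=4.334, n₁=17
x̄₂=49.857, s₂=6.012, n₂=7
s_p² = [16·4.334² + 6·6.012²]/22 = 23.5149
SE = √(s_p²·(1/17+1/7)) = 2.1777
t = (43.176−49.857)/2.1777 = -3.0677
df = 22

test statistic = -3.068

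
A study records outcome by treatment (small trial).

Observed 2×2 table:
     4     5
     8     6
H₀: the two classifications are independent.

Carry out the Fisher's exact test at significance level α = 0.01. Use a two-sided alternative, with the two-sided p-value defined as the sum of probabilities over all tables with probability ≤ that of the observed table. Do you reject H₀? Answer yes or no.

Margins: r₁=9, r₂=14, c₁=12, c₂=11, n=23
p_obs = C(9,4)·C(14,8)/C(23,12); sum pmf over tables with pmf ≤ p_obs
p-value (two-sided) = 0.68017
At α=0.01: p ≥ α → fail to reject H₀

reject H₀: no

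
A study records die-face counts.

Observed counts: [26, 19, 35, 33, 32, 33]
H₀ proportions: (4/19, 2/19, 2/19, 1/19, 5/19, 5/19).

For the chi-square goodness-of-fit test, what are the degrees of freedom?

degrees of freedom = 5

df = k − 1 = 6 − 1 = 5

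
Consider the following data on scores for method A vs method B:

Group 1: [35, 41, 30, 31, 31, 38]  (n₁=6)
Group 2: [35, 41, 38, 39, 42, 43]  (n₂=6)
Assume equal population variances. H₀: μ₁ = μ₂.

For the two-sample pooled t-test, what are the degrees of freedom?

df = n₁ + n₂ − 2 = 6 + 6 − 2 = 10

degrees of freedom = 10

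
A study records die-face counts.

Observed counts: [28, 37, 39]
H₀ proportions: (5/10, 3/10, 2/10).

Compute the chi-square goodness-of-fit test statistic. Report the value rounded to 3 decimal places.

n = 104; E_i = n·p_i = [52.00, 31.20, 20.80]
χ² = (28−52.00)²/52.00 + (37−31.20)²/31.20 + (39−20.80)²/20.80 = 28.0801
df = 2

test statistic = 28.080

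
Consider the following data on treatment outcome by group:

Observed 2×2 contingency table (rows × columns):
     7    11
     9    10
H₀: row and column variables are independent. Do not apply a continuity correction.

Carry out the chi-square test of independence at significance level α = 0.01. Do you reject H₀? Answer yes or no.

Row totals [18, 19], col totals [16, 21], n=37
χ² = (7−7.78)²/7.78 + (11−10.22)²/10.22 + (9−8.22)²/8.22 + (10−10.78)²/10.78 = 0.2708
df = 1
p-value (upper-tail) = 0.60280
At α=0.01: p ≥ α → fail to reject H₀

reject H₀: no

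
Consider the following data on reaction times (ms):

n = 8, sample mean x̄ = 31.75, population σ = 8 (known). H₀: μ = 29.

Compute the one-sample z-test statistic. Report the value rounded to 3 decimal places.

test statistic = 0.972

SE = σ/√n = 8/√8 = 2.8284
z = (x̄−μ₀)/SE = (31.75−29)/2.8284 = 0.9723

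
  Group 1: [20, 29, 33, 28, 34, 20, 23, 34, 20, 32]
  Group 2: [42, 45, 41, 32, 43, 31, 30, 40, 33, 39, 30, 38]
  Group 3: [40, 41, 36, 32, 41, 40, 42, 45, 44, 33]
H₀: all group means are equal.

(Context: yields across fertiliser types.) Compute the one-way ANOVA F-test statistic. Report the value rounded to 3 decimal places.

Group means [27.30, 37.00, 39.40], grand mean 34.719
SSB = Σnᵢ(x̄ᵢ−x̄)² = 831.969; SSW = ΣΣ(x−x̄ᵢ)² = 828.500
MSB = 831.969/2 = 415.9844; MSW = 828.500/29 = 28.5690
F = MSB/MSW = 14.5607
df = (2, 29)

test statistic = 14.561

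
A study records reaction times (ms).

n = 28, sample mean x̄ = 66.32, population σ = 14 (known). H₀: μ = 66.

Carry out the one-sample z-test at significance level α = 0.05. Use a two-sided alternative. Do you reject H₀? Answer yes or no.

SE = σ/√n = 14/√28 = 2.6458
z = (x̄−μ₀)/SE = (66.32−66)/2.6458 = 0.1209
p-value (two-sided) = 0.90373
At α=0.05: p ≥ α → fail to reject H₀

reject H₀: no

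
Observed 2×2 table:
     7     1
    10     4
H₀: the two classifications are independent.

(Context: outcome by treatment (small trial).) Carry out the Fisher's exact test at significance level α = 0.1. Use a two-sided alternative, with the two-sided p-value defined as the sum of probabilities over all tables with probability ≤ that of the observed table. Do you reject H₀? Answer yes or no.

Margins: r₁=8, r₂=14, c₁=17, c₂=5, n=22
p_obs = C(8,7)·C(14,10)/C(22,17); sum pmf over tables with pmf ≤ p_obs
p-value (two-sided) = 0.61297
At α=0.1: p ≥ α → fail to reject H₀

reject H₀: no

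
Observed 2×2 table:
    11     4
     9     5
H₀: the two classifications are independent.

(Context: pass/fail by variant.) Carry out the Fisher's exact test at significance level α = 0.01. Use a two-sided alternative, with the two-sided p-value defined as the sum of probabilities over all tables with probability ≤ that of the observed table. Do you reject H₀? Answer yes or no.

Margins: r₁=15, r₂=14, c₁=20, c₂=9, n=29
p_obs = C(15,11)·C(14,9)/C(29,20); sum pmf over tables with pmf ≤ p_obs
p-value (two-sided) = 0.69985
At α=0.01: p ≥ α → fail to reject H₀

reject H₀: no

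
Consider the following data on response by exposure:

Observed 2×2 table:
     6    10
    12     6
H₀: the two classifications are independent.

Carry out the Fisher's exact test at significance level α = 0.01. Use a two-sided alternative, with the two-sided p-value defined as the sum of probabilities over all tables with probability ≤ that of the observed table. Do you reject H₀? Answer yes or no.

reject H₀: no

Margins: r₁=16, r₂=18, c₁=18, c₂=16, n=34
p_obs = C(16,6)·C(18,12)/C(34,18); sum pmf over tables with pmf ≤ p_obs
p-value (two-sided) = 0.16793
At α=0.01: p ≥ α → fail to reject H₀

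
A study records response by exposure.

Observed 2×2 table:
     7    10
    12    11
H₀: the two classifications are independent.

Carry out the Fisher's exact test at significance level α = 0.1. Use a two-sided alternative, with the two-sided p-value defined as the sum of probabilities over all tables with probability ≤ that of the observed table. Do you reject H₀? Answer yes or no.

reject H₀: no

Margins: r₁=17, r₂=23, c₁=19, c₂=21, n=40
p_obs = C(17,7)·C(23,12)/C(40,19); sum pmf over tables with pmf ≤ p_obs
p-value (two-sided) = 0.53778
At α=0.1: p ≥ α → fail to reject H₀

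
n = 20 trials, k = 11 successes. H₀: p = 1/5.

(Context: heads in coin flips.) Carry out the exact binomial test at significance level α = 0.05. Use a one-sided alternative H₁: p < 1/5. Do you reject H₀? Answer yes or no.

Exact binomial: n=20, k=11, p₀=1/5=0.2000
P(X≤11) from Σ C(n,i)·p₀^i·(1−p₀)^(n−i)
p-value (one-sided, H₁ less) = 0.99990
At α=0.05: p ≥ α → fail to reject H₀

reject H₀: no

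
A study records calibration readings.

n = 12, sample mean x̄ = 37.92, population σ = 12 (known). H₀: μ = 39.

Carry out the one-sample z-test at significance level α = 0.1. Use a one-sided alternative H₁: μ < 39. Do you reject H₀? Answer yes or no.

SE = σ/√n = 12/√12 = 3.4641
z = (x̄−μ₀)/SE = (37.92−39)/3.4641 = -0.3118
p-value (one-sided, H₁ less) = 0.37761
At α=0.1: p ≥ α → fail to reject H₀

reject H₀: no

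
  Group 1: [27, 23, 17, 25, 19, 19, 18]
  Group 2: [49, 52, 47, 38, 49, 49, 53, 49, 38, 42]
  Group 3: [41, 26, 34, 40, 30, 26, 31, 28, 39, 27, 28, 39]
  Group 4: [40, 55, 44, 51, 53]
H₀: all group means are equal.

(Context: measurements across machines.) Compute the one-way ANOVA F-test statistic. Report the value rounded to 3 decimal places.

test statistic = 40.414

Group means [21.14, 46.60, 32.42, 48.60], grand mean 36.647
SSB = Σnᵢ(x̄ᵢ−x̄)² = 3602.391; SSW = ΣΣ(x−x̄ᵢ)² = 891.374
MSB = 3602.391/3 = 1200.7970; MSW = 891.374/30 = 29.7125
F = MSB/MSW = 40.4139
df = (3, 30)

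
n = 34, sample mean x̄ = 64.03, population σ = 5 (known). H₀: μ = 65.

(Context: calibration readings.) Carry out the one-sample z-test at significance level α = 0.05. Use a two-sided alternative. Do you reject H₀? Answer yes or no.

SE = σ/√n = 5/√34 = 0.8575
z = (x̄−μ₀)/SE = (64.03−65)/0.8575 = -1.1312
p-value (two-sided) = 0.25797
At α=0.05: p ≥ α → fail to reject H₀

reject H₀: no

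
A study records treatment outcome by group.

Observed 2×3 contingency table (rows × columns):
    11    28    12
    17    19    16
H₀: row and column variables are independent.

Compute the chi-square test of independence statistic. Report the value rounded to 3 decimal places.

Row totals [51, 52], col totals [28, 47, 28], n=103
χ² = (11−13.86)²/13.86 + (28−23.27)²/23.27 + (12−13.86)²/13.86 + (17−14.14)²/14.14 + (19−23.73)²/23.73 + (16−14.14)²/14.14 = 3.5712
df = 2

test statistic = 3.571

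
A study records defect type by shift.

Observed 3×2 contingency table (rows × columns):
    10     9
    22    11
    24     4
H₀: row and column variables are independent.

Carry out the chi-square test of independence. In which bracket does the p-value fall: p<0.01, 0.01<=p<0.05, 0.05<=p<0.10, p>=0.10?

p-value bracket: 0.01<=p<0.05

Row totals [19, 33, 28], col totals [56, 24], n=80
χ² = (10−13.30)²/13.30 + (9−5.70)²/5.70 + (22−23.10)²/23.10 + (11−9.90)²/9.90 + (24−19.60)²/19.60 + (4−8.40)²/8.40 = 6.1964
df = 2
p-value (upper-tail) = 0.04513
→ bracket: 0.01<=p<0.05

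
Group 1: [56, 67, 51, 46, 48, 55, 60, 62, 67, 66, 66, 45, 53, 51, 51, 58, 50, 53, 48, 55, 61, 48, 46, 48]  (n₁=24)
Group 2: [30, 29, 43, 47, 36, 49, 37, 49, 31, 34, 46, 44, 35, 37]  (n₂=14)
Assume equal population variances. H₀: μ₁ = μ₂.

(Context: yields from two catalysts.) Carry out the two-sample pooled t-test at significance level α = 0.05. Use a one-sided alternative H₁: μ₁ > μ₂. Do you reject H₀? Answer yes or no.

reject H₀: yes

x̄₁=54.625, s₁=7.180, n₁=24
x̄₂=39.071, s₂=7.109, n₂=14
s_p² = [23·7.180² + 13·7.109²]/36 = 51.1820
SE = √(s_p²·(1/24+1/14)) = 2.4059
t = (54.625−39.071)/2.4059 = 6.4647
df = 36
p-value (one-sided, H₁ greater) = 0.00000
At α=0.05: p < α → reject H₀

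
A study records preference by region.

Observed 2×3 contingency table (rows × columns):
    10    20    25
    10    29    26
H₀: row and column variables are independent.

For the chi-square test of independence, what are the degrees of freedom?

df = (r−1)(c−1) = (2−1)·(3−1) = 2

degrees of freedom = 2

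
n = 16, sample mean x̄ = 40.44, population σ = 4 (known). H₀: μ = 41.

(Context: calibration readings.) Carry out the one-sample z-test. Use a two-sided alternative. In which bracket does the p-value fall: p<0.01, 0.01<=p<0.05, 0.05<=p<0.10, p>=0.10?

p-value bracket: p>=0.10

SE = σ/√n = 4/√16 = 1.0000
z = (x̄−μ₀)/SE = (40.44−41)/1.0000 = -0.5600
p-value (two-sided) = 0.57548
→ bracket: p>=0.10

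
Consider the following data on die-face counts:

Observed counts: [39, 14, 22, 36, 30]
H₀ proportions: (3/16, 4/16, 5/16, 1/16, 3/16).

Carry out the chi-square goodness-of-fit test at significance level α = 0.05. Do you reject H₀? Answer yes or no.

reject H₀: yes

n = 141; E_i = n·p_i = [26.44, 35.25, 44.06, 8.81, 26.44]
χ² = (39−26.44)²/26.44 + (14−35.25)²/35.25 + (22−44.06)²/44.06 + (36−8.81)²/8.81 + (30−26.44)²/26.44 = 114.1830
df = 4
p-value (upper-tail) = 0.00000
At α=0.05: p < α → reject H₀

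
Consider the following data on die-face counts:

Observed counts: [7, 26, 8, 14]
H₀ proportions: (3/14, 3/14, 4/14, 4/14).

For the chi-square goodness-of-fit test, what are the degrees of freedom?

df = k − 1 = 4 − 1 = 3

degrees of freedom = 3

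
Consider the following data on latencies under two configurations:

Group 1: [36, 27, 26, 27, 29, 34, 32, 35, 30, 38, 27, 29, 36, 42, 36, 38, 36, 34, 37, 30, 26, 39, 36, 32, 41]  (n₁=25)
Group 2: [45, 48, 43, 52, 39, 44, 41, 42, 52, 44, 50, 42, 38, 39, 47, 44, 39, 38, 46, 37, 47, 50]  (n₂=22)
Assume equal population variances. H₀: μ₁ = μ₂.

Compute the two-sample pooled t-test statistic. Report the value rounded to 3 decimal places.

x̄₁=33.320, s₁=4.802, n₁=25
x̄₂=43.955, s₂=4.644, n₂=22
s_p² = [24·4.802² + 21·4.644²]/45 = 22.3643
SE = √(s_p²·(1/25+1/22)) = 1.3824
t = (33.320−43.955)/1.3824 = -7.6926
df = 45

test statistic = -7.693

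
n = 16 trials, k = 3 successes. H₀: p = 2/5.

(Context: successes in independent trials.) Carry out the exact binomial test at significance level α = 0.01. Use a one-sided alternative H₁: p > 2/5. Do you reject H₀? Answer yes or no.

reject H₀: no

Exact binomial: n=16, k=3, p₀=2/5=0.4000
P(X≥3) from Σ C(n,i)·p₀^i·(1−p₀)^(n−i)
p-value (one-sided, H₁ greater) = 0.98166
At α=0.01: p ≥ α → fail to reject H₀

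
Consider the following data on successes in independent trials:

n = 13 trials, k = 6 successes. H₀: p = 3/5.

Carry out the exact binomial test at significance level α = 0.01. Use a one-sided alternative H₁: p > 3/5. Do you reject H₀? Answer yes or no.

Exact binomial: n=13, k=6, p₀=3/5=0.6000
P(X≥6) from Σ C(n,i)·p₀^i·(1−p₀)^(n−i)
p-value (one-sided, H₁ greater) = 0.90233
At α=0.01: p ≥ α → fail to reject H₀

reject H₀: no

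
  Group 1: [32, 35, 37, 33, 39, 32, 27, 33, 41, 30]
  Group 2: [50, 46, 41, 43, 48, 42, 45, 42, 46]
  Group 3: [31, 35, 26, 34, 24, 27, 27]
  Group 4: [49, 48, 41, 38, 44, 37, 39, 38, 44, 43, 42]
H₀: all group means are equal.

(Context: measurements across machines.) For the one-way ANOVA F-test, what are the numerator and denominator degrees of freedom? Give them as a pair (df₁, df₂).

k = 4 groups, N = 37 total
df = (k−1, N−k) = (4−1, 37−4) = (3, 33)

degrees of freedom = [3, 33]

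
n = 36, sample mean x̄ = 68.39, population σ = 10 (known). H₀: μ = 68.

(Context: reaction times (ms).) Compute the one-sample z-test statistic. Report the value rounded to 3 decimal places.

test statistic = 0.234

SE = σ/√n = 10/√36 = 1.6667
z = (x̄−μ₀)/SE = (68.39−68)/1.6667 = 0.2340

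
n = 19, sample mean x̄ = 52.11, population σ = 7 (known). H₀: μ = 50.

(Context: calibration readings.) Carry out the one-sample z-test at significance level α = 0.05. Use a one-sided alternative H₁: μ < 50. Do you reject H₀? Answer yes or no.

SE = σ/√n = 7/√19 = 1.6059
z = (x̄−μ₀)/SE = (52.11−50)/1.6059 = 1.3139
p-value (one-sided, H₁ less) = 0.90556
At α=0.05: p ≥ α → fail to reject H₀

reject H₀: no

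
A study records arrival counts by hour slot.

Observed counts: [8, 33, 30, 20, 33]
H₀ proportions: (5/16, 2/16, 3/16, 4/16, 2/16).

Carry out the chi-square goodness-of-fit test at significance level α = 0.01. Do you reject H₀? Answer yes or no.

reject H₀: yes

n = 124; E_i = n·p_i = [38.75, 15.50, 23.25, 31.00, 15.50]
χ² = (8−38.75)²/38.75 + (33−15.50)²/15.50 + (30−23.25)²/23.25 + (20−31.00)²/31.00 + (33−15.50)²/15.50 = 69.7806
df = 4
p-value (upper-tail) = 0.00000
At α=0.01: p < α → reject H₀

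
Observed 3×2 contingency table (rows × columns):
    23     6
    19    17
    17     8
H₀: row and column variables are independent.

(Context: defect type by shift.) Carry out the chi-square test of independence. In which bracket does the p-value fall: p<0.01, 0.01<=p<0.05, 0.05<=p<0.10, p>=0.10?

Row totals [29, 36, 25], col totals [59, 31], n=90
χ² = (23−19.01)²/19.01 + (6−9.99)²/9.99 + (19−23.60)²/23.60 + (17−12.40)²/12.40 + (17−16.39)²/16.39 + (8−8.61)²/8.61 = 5.0991
df = 2
p-value (upper-tail) = 0.07812
→ bracket: 0.05<=p<0.10

p-value bracket: 0.05<=p<0.10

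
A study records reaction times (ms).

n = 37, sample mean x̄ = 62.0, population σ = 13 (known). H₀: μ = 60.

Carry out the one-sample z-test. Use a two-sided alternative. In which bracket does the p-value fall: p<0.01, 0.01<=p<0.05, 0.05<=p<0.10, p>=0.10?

p-value bracket: p>=0.10

SE = σ/√n = 13/√37 = 2.1372
z = (x̄−μ₀)/SE = (62.0−60)/2.1372 = 0.9358
p-value (two-sided) = 0.34937
→ bracket: p>=0.10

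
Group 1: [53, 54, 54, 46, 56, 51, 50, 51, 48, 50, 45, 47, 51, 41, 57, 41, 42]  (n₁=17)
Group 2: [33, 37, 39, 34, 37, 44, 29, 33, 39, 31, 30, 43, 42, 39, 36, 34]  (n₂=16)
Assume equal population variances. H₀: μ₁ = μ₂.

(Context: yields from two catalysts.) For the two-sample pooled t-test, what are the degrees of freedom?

df = n₁ + n₂ − 2 = 17 + 16 − 2 = 31

degrees of freedom = 31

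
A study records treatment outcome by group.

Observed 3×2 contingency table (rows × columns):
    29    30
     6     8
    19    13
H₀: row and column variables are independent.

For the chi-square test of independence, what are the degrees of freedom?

df = (r−1)(c−1) = (3−1)·(2−1) = 2

degrees of freedom = 2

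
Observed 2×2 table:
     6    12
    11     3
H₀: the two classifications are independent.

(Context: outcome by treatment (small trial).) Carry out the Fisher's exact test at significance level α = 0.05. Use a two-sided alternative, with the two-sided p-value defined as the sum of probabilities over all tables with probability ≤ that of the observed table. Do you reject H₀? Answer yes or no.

Margins: r₁=18, r₂=14, c₁=17, c₂=15, n=32
p_obs = C(18,6)·C(14,11)/C(32,17); sum pmf over tables with pmf ≤ p_obs
p-value (two-sided) = 0.01550
At α=0.05: p < α → reject H₀

reject H₀: yes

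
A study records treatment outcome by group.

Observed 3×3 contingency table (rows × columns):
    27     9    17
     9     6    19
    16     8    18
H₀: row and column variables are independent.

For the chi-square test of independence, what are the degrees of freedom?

degrees of freedom = 4

df = (r−1)(c−1) = (3−1)·(3−1) = 4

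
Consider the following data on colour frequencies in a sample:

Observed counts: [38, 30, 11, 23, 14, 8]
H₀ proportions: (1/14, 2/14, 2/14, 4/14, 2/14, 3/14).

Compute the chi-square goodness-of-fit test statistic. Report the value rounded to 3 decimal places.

test statistic = 125.074

n = 124; E_i = n·p_i = [8.86, 17.71, 17.71, 35.43, 17.71, 26.57]
χ² = (38−8.86)²/8.86 + (30−17.71)²/17.71 + (11−17.71)²/17.71 + (23−35.43)²/35.43 + (14−17.71)²/17.71 + (8−26.57)²/26.57 = 125.0739
df = 5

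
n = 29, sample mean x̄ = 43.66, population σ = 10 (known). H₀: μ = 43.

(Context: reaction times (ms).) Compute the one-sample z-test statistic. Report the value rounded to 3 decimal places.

test statistic = 0.355

SE = σ/√n = 10/√29 = 1.8570
z = (x̄−μ₀)/SE = (43.66−43)/1.8570 = 0.3554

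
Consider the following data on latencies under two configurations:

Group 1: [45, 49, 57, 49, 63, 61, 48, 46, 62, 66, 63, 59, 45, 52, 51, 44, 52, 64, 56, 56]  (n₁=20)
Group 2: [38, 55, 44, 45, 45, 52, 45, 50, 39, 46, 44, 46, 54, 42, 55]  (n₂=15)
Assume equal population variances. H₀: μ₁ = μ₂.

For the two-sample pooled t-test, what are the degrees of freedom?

degrees of freedom = 33

df = n₁ + n₂ − 2 = 20 + 15 − 2 = 33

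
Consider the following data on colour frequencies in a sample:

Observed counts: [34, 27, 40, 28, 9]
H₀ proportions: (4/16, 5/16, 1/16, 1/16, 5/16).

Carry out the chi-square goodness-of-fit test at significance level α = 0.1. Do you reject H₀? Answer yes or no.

reject H₀: yes

n = 138; E_i = n·p_i = [34.50, 43.12, 8.62, 8.62, 43.12]
χ² = (34−34.50)²/34.50 + (27−43.12)²/43.12 + (40−8.62)²/8.62 + (28−8.62)²/8.62 + (9−43.12)²/43.12 = 190.6957
df = 4
p-value (upper-tail) = 0.00000
At α=0.1: p < α → reject H₀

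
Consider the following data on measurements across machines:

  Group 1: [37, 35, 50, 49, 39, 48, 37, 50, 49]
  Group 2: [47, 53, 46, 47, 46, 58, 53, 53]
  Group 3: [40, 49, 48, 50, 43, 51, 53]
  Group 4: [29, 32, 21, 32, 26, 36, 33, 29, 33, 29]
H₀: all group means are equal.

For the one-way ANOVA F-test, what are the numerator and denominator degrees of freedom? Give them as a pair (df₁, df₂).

degrees of freedom = [3, 30]

k = 4 groups, N = 34 total
df = (k−1, N−k) = (4−1, 34−4) = (3, 30)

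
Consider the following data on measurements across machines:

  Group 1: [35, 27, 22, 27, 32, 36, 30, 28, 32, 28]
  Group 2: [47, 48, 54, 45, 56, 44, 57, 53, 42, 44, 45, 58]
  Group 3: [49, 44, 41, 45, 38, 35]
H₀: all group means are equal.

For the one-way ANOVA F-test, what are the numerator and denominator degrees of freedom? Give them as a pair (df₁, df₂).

degrees of freedom = [2, 25]

k = 3 groups, N = 28 total
df = (k−1, N−k) = (3−1, 28−3) = (2, 25)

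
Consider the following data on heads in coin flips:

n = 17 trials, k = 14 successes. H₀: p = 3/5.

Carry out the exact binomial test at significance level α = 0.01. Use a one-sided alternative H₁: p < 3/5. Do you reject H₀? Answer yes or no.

reject H₀: no

Exact binomial: n=17, k=14, p₀=3/5=0.6000
P(X≤14) from Σ C(n,i)·p₀^i·(1−p₀)^(n−i)
p-value (one-sided, H₁ less) = 0.98768
At α=0.01: p ≥ α → fail to reject H₀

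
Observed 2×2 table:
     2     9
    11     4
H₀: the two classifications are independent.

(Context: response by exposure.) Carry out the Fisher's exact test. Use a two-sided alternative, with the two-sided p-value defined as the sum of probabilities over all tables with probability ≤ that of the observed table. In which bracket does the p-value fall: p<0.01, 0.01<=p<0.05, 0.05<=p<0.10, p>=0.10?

p-value bracket: 0.01<=p<0.05

Margins: r₁=11, r₂=15, c₁=13, c₂=13, n=26
p_obs = C(11,2)·C(15,11)/C(26,13); sum pmf over tables with pmf ≤ p_obs
p-value (two-sided) = 0.01542
→ bracket: 0.01<=p<0.05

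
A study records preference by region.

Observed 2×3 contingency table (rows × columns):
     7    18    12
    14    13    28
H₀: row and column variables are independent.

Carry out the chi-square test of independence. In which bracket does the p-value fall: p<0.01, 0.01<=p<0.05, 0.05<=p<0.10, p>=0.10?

Row totals [37, 55], col totals [21, 31, 40], n=92
χ² = (7−8.45)²/8.45 + (18−12.47)²/12.47 + (12−16.09)²/16.09 + (14−12.55)²/12.55 + (13−18.53)²/18.53 + (28−23.91)²/23.91 = 6.2576
df = 2
p-value (upper-tail) = 0.04377
→ bracket: 0.01<=p<0.05

p-value bracket: 0.01<=p<0.05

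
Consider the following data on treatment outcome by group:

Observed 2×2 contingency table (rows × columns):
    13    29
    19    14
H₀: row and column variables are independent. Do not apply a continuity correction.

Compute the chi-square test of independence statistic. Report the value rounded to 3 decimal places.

Row totals [42, 33], col totals [32, 43], n=75
χ² = (13−17.92)²/17.92 + (29−24.08)²/24.08 + (19−14.08)²/14.08 + (14−18.92)²/18.92 = 5.3547
df = 1

test statistic = 5.355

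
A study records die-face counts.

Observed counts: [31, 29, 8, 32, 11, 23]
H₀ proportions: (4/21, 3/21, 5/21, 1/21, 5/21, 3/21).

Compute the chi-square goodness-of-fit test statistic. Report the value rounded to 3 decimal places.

n = 134; E_i = n·p_i = [25.52, 19.14, 31.90, 6.38, 31.90, 19.14]
χ² = (31−25.52)²/25.52 + (29−19.14)²/19.14 + (8−31.90)²/31.90 + (32−6.38)²/6.38 + (11−31.90)²/31.90 + (23−19.14)²/19.14 = 141.4944
df = 5

test statistic = 141.494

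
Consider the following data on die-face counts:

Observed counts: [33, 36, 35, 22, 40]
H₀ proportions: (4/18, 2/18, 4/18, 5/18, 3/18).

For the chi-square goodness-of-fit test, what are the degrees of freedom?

df = k − 1 = 5 − 1 = 4

degrees of freedom = 4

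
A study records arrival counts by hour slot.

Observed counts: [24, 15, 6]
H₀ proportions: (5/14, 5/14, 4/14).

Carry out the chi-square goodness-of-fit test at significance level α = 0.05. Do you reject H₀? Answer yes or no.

n = 45; E_i = n·p_i = [16.07, 16.07, 12.86]
χ² = (24−16.07)²/16.07 + (15−16.07)²/16.07 + (6−12.86)²/12.86 = 7.6400
df = 2
p-value (upper-tail) = 0.02193
At α=0.05: p < α → reject H₀

reject H₀: yes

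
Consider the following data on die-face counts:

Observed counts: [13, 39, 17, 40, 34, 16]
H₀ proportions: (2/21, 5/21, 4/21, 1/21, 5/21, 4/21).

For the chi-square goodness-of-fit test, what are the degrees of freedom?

df = k − 1 = 6 − 1 = 5

degrees of freedom = 5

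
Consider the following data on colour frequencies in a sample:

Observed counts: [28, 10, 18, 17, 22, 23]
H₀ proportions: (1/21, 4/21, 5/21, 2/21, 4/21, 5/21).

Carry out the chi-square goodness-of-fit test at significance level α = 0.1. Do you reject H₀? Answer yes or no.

reject H₀: yes

n = 118; E_i = n·p_i = [5.62, 22.48, 28.10, 11.24, 22.48, 28.10]
χ² = (28−5.62)²/5.62 + (10−22.48)²/22.48 + (18−28.10)²/28.10 + (17−11.24)²/11.24 + (22−22.48)²/22.48 + (23−28.10)²/28.10 = 103.5856
df = 5
p-value (upper-tail) = 0.00000
At α=0.1: p < α → reject H₀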